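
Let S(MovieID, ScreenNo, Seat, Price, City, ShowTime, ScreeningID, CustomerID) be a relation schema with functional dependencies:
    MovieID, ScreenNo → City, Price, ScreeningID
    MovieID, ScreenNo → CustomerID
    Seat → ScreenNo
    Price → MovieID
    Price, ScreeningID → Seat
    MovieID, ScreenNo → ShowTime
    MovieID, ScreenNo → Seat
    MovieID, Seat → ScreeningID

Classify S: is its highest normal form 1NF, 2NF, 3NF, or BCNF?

Candidate keys: {MovieID, ScreenNo}, {MovieID, Seat}, {Price, ScreenNo}, {Price, ScreeningID}, {Price, Seat}. Prime attributes: {MovieID, Price, ScreenNo, ScreeningID, Seat}.
For Seat → ScreenNo we have {Seat}⁺ = {ScreenNo, Seat}; {Seat} is not a superkey, so BCNF fails.
But every attribute on its right side ({ScreenNo}) is prime, and the same holds for every other non-superkey FD, so 3NF still holds.

3NF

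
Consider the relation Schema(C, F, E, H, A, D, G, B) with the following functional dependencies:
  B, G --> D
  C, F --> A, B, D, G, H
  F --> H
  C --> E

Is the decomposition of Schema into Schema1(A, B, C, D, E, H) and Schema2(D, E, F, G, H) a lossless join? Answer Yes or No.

No

Common attributes: {D, E, H}; their closure is {D, E, H}.
The closure covers neither Schema1 nor Schema2 entirely; the join is not lossless.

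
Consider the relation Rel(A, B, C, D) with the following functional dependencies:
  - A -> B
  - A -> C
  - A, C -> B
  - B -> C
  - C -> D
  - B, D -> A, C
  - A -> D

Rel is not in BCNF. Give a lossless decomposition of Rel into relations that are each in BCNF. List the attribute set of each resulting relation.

{A, B, C}; {C, D}

Candidate keys of the original relation: {A}, {B}.
Within {A, B, C, D}: {C}⁺ ∩ {A, B, C, D} = {C, D}, not the whole set, so C -> D violates BCNF; decompose into {C, D} and {A, B, C}.
{C, D} is in BCNF.
{A, B, C} is in BCNF.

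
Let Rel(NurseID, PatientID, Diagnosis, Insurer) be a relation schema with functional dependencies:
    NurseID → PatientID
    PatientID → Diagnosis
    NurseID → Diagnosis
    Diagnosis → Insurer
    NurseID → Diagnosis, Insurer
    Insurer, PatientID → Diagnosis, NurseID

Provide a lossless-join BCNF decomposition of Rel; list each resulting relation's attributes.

{Diagnosis, Insurer}; {Diagnosis, NurseID, PatientID}

Candidate keys of the original relation: {NurseID}, {PatientID}.
{Diagnosis, Insurer, NurseID, PatientID}: {Diagnosis} determines {Diagnosis, Insurer} here but is not a superkey — split on Diagnosis → Insurer, giving {Diagnosis, Insurer} and {Diagnosis, NurseID, PatientID}.
{Diagnosis, Insurer} is in BCNF.
{Diagnosis, NurseID, PatientID} is in BCNF.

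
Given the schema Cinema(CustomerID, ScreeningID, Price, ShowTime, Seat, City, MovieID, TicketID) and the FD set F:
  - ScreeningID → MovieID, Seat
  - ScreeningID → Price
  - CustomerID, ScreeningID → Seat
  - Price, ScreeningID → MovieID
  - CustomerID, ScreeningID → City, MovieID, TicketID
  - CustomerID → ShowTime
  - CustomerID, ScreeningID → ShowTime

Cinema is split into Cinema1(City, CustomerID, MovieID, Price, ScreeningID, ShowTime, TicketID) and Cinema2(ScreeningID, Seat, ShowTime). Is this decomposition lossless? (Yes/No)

Yes

Common attributes: {ScreeningID, ShowTime}; their closure is {MovieID, Price, ScreeningID, Seat, ShowTime}.
This includes all of Cinema2, so the common attributes are a superkey of Cinema2 — the join is lossless.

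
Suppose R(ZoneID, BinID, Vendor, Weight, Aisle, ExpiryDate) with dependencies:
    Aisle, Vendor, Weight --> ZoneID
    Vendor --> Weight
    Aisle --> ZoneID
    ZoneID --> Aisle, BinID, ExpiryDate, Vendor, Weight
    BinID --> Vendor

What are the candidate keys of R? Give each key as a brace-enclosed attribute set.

{Aisle}, {ZoneID}

Closure of {Aisle} is {Aisle, BinID, ExpiryDate, Vendor, Weight, ZoneID}, the whole schema; {Aisle} is a candidate key.
Closure of {ZoneID} is {Aisle, BinID, ExpiryDate, Vendor, Weight, ZoneID}, the whole schema; {ZoneID} is a candidate key.
These are minimal and exhaustive — every other superkey contains one of them.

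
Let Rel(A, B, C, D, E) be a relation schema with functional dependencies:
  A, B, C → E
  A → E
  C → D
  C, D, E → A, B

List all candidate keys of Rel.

{A, C}, {C, E}

No FD produces {C}, so it must be in every candidate key.
{A, C}⁺ = {A, B, C, D, E}, which is every attribute, so {A, C} is a candidate key.
{C, E}⁺ = {A, B, C, D, E}, which is every attribute, so {C, E} is a candidate key.
Any other superkey properly contains one of these, so there are no further candidate keys.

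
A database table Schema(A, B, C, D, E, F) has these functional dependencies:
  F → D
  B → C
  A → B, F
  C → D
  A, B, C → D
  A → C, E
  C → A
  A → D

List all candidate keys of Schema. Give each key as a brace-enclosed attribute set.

{A}⁺ = {A, B, C, D, E, F} — all of the relation — so {A} is a candidate key.
{B}⁺ = {A, B, C, D, E, F} — all of the relation — so {B} is a candidate key.
{C}⁺ = {A, B, C, D, E, F} — all of the relation — so {C} is a candidate key.
These are minimal and exhaustive — every other superkey contains one of them.

{A}, {B}, {C}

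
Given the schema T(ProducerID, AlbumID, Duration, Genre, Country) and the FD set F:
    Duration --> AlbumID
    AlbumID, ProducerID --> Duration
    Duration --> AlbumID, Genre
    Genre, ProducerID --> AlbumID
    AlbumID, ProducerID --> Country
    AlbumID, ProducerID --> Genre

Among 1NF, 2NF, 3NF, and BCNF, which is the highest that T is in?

Candidate keys: {AlbumID, ProducerID}, {Duration, ProducerID}, {Genre, ProducerID}. Prime attributes: {AlbumID, Duration, Genre, ProducerID}.
Duration --> AlbumID breaks BCNF: {Duration}⁺ = {AlbumID, Duration, Genre}, so {Duration} is not a superkey.
Its right-hand attributes {AlbumID} are all prime, as are those of every other non-superkey FD — the relation is in 3NF.

3NF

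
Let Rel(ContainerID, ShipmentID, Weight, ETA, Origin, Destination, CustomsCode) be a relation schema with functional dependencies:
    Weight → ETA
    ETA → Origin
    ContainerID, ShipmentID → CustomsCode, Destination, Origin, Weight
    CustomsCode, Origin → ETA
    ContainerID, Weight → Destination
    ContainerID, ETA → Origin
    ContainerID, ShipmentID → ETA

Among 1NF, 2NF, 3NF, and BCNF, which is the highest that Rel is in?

2NF

Candidate key: {ContainerID, ShipmentID}. Prime attributes: {ContainerID, ShipmentID}.
Weight → ETA breaks BCNF: {Weight}⁺ = {ETA, Origin, Weight}, so {Weight} is not a superkey.
Weight → ETA determines the non-prime attribute {ETA} from a non-superkey — 3NF is violated.
Checking every proper subset of each key, none determines a non-prime attribute — 2NF is satisfied.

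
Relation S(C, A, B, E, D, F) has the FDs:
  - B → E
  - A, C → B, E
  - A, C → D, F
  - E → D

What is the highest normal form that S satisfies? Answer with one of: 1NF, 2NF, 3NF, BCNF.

2NF

Candidate key: {A, C}. Prime attributes: {A, C}.
For B → E we have {B}⁺ = {B, D, E}; {B} is not a superkey, so BCNF fails.
B → E has non-prime {E} on the right and a non-superkey on the left, so 3NF fails.
No proper subset of a key has a non-prime attribute in its closure, so there is no partial dependency; 2NF holds.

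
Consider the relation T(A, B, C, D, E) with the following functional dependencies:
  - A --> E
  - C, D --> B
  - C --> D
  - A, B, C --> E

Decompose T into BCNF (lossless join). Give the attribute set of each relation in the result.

{A, C}; {A, E}; {B, C, D}

Candidate key of the original relation: {A, C}.
Within {A, B, C, D, E}: {A}⁺ ∩ {A, B, C, D, E} = {A, E}, not the whole set, so A --> E violates BCNF; decompose into {A, E} and {A, B, C, D}.
{A, E} has no BCNF violation.
Within {A, B, C, D}: {C, D}⁺ ∩ {A, B, C, D} = {B, C, D}, not the whole set, so C, D --> B violates BCNF; decompose into {B, C, D} and {A, C, D}.
{B, C, D} has no BCNF violation.
Within {A, C, D}: {C}⁺ ∩ {A, C, D} = {C, D}, not the whole set, so C --> D violates BCNF; decompose into {C, D} and {A, C}.
{C, D} has no BCNF violation.
{A, C} has no BCNF violation.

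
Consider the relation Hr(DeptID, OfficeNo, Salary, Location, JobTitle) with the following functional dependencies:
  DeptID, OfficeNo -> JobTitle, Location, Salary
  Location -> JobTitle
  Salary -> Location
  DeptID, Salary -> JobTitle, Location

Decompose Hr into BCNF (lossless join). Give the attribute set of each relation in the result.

{DeptID, OfficeNo, Salary}; {JobTitle, Location}; {Location, Salary}

Candidate key of the original relation: {DeptID, OfficeNo}.
Within {DeptID, JobTitle, Location, OfficeNo, Salary}: {Location}⁺ ∩ {DeptID, JobTitle, Location, OfficeNo, Salary} = {JobTitle, Location}, not the whole set, so Location -> JobTitle violates BCNF; decompose into {JobTitle, Location} and {DeptID, Location, OfficeNo, Salary}.
{JobTitle, Location} has no BCNF violation.
Within {DeptID, Location, OfficeNo, Salary}: {Salary}⁺ ∩ {DeptID, Location, OfficeNo, Salary} = {Location, Salary}, not the whole set, so Salary -> Location violates BCNF; decompose into {Location, Salary} and {DeptID, OfficeNo, Salary}.
{Location, Salary} has no BCNF violation.
{DeptID, OfficeNo, Salary} has no BCNF violation.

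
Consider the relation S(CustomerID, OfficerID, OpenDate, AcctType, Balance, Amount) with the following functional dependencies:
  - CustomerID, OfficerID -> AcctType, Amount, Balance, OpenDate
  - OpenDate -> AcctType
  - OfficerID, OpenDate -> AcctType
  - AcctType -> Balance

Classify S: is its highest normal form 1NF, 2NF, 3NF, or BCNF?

2NF

Candidate key: {CustomerID, OfficerID}. Prime attributes: {CustomerID, OfficerID}.
For OpenDate -> AcctType we have {OpenDate}⁺ = {AcctType, Balance, OpenDate}; {OpenDate} is not a superkey, so BCNF fails.
OpenDate -> AcctType has non-prime {AcctType} on the right and a non-superkey on the left, so 3NF fails.
Checking every proper subset of each key, none determines a non-prime attribute — 2NF is satisfied.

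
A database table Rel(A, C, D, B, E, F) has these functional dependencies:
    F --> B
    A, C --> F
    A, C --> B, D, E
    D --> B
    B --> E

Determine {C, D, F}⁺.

Start with {C, D, F}.
F --> B applies; add {B} → now {B, C, D, F}.
B --> E applies; add {E} → now {B, C, D, E, F}.
No further FD applies.

{B, C, D, E, F}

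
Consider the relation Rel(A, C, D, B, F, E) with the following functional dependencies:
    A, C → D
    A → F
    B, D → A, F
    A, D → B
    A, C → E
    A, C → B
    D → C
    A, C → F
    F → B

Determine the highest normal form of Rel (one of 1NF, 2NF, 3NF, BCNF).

Candidate keys: {A, C}, {A, D}, {B, D}, {D, F}. Prime attributes: {A, B, C, D, F}.
A → F breaks BCNF: {A}⁺ = {A, B, F}, so {A} is not a superkey.
Its right-hand attributes {F} are all prime, as are those of every other non-superkey FD — the relation is in 3NF.

3NF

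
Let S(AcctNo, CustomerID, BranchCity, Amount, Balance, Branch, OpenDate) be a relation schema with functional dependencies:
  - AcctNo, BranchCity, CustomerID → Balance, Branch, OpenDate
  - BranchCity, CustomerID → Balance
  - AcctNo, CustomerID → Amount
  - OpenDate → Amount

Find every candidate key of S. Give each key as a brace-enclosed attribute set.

{AcctNo, BranchCity, CustomerID} never appear on the right of any FD, so every key must include all of them.
Closure of {AcctNo, BranchCity, CustomerID} is {AcctNo, Amount, Balance, Branch, BranchCity, CustomerID, OpenDate}, the whole schema; {AcctNo, BranchCity, CustomerID} is a candidate key.
No smaller or unrelated set reaches every attribute, so there are no other keys.

{AcctNo, BranchCity, CustomerID}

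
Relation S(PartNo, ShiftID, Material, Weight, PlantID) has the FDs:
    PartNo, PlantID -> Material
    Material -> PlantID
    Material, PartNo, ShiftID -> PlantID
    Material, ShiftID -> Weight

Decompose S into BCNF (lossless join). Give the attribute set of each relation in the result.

{Material, PartNo}; {Material, PlantID}; {PartNo, PlantID, ShiftID, Weight}

Candidate keys of the original relation: {Material, PartNo, ShiftID}, {PartNo, PlantID, ShiftID}.
In {Material, PartNo, PlantID, ShiftID, Weight}, {PartNo, PlantID} is not a superkey ({PartNo, PlantID}⁺ restricted to this set is {Material, PartNo, PlantID}), so split on PartNo, PlantID -> Material into {Material, PartNo, PlantID} and {PartNo, PlantID, ShiftID, Weight}.
In {Material, PartNo, PlantID}, {Material} is not a superkey ({Material}⁺ restricted to this set is {Material, PlantID}), so split on Material -> PlantID into {Material, PlantID} and {Material, PartNo}.
{Material, PlantID} has no BCNF violation.
{Material, PartNo} has no BCNF violation.
{PartNo, PlantID, ShiftID, Weight} has no BCNF violation.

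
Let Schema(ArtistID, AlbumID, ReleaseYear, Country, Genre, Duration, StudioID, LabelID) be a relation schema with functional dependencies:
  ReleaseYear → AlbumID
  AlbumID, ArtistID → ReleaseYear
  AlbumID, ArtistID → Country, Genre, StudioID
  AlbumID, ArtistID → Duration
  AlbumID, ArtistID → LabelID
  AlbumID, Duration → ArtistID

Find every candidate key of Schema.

Closure of {AlbumID, ArtistID} is {AlbumID, ArtistID, Country, Duration, Genre, LabelID, ReleaseYear, StudioID}, the whole schema; {AlbumID, ArtistID} is a candidate key.
Closure of {AlbumID, Duration} is {AlbumID, ArtistID, Country, Duration, Genre, LabelID, ReleaseYear, StudioID}, the whole schema; {AlbumID, Duration} is a candidate key.
Closure of {ArtistID, ReleaseYear} is {AlbumID, ArtistID, Country, Duration, Genre, LabelID, ReleaseYear, StudioID}, the whole schema; {ArtistID, ReleaseYear} is a candidate key.
Closure of {Duration, ReleaseYear} is {AlbumID, ArtistID, Country, Duration, Genre, LabelID, ReleaseYear, StudioID}, the whole schema; {Duration, ReleaseYear} is a candidate key.
No proper subset of any of these is a key, and no other minimal superkey exists.

{AlbumID, ArtistID}, {AlbumID, Duration}, {ArtistID, ReleaseYear}, {Duration, ReleaseYear}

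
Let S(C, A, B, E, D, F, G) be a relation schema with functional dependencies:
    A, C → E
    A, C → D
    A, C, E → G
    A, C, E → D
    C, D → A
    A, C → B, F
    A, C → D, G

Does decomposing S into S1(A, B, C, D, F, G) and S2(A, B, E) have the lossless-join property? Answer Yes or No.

S1 ∩ S2 = {A, B}; its closure under F is {A, B}.
The closure covers neither S1 nor S2 entirely; the join is not lossless.

No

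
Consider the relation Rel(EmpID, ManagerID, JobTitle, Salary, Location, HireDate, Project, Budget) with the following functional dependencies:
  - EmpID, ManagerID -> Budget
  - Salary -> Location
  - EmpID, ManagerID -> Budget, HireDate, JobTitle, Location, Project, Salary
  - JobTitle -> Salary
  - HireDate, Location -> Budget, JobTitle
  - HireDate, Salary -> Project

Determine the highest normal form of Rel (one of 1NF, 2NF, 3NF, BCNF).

Candidate key: {EmpID, ManagerID}. Prime attributes: {EmpID, ManagerID}.
Salary -> Location: {Salary}⁺ = {Location, Salary}, which is not all of the attributes, so the left side is not a superkey — BCNF is violated.
Salary -> Location has non-prime {Location} on the right and a non-superkey on the left, so 3NF fails.
No non-prime attribute depends on a proper subset of any candidate key, so 2NF holds.

2NF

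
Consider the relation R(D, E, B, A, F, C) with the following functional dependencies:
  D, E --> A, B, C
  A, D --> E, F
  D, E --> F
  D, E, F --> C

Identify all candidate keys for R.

No FD produces {D}, so it must be in every candidate key.
{A, D} is a candidate key since {A, D}⁺ = {A, B, C, D, E, F} covers every attribute.
{D, E} is a candidate key since {D, E}⁺ = {A, B, C, D, E, F} covers every attribute.
No proper subset of any of these is a key, and no other minimal superkey exists.

{A, D}, {D, E}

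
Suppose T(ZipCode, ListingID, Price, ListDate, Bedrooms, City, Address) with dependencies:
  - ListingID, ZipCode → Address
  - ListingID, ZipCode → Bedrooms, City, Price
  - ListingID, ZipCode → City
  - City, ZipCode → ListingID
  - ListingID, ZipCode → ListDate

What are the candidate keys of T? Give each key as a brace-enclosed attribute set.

{City, ZipCode}, {ListingID, ZipCode}

Attributes never on any right-hand side: {ZipCode} — every candidate key must contain it.
{City, ZipCode} is a candidate key since {City, ZipCode}⁺ = {Address, Bedrooms, City, ListDate, ListingID, Price, ZipCode} covers every attribute.
{ListingID, ZipCode} is a candidate key since {ListingID, ZipCode}⁺ = {Address, Bedrooms, City, ListDate, ListingID, Price, ZipCode} covers every attribute.
These are minimal and exhaustive — every other superkey contains one of them.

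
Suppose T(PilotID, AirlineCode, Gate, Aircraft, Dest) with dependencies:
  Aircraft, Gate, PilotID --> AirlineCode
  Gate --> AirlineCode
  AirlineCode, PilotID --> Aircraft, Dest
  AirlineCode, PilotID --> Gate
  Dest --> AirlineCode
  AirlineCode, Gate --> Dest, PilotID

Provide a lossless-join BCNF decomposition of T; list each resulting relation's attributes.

Candidate keys of the original relation: {AirlineCode, PilotID}, {Dest, PilotID}, {Gate}.
{Aircraft, AirlineCode, Dest, Gate, PilotID}: {Dest} determines {AirlineCode, Dest} here but is not a superkey — split on Dest --> AirlineCode, giving {AirlineCode, Dest} and {Aircraft, Dest, Gate, PilotID}.
{AirlineCode, Dest} has no BCNF violation.
{Aircraft, Dest, Gate, PilotID} has no BCNF violation.

{Aircraft, Dest, Gate, PilotID}; {AirlineCode, Dest}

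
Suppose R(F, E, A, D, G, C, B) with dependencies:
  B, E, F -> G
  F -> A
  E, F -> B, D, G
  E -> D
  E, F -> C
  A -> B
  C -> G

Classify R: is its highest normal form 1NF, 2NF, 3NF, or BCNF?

Candidate key: {E, F}. Prime attributes: {E, F}.
F -> A: {F}⁺ = {A, B, F}, which is not all of the attributes, so the left side is not a superkey — BCNF is violated.
F -> A determines the non-prime attribute {A} from a non-superkey — 3NF is violated.
Since {E} ⊂ {E, F} and {E}⁺ ⊇ {D} with {D} non-prime, there is a partial dependency; 2NF fails.

1NF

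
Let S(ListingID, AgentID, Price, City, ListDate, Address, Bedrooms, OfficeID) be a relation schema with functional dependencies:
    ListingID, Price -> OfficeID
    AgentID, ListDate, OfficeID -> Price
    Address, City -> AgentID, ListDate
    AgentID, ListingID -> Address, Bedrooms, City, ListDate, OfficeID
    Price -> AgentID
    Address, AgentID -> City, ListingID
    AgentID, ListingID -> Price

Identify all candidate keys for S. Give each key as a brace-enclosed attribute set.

Closure of {Address, AgentID} is {Address, AgentID, Bedrooms, City, ListDate, ListingID, OfficeID, Price}, the whole schema; {Address, AgentID} is a candidate key.
Closure of {Address, City} is {Address, AgentID, Bedrooms, City, ListDate, ListingID, OfficeID, Price}, the whole schema; {Address, City} is a candidate key.
Closure of {Address, Price} is {Address, AgentID, Bedrooms, City, ListDate, ListingID, OfficeID, Price}, the whole schema; {Address, Price} is a candidate key.
Closure of {AgentID, ListingID} is {Address, AgentID, Bedrooms, City, ListDate, ListingID, OfficeID, Price}, the whole schema; {AgentID, ListingID} is a candidate key.
Closure of {ListingID, Price} is {Address, AgentID, Bedrooms, City, ListDate, ListingID, OfficeID, Price}, the whole schema; {ListingID, Price} is a candidate key.
These are minimal and exhaustive — every other superkey contains one of them.

{Address, AgentID}, {Address, City}, {Address, Price}, {AgentID, ListingID}, {ListingID, Price}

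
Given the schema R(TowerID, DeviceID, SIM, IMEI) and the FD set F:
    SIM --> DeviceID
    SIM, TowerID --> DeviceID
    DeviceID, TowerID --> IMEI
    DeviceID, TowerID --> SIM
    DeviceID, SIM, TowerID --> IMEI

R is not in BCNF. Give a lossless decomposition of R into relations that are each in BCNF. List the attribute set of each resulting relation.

{DeviceID, SIM}; {IMEI, SIM, TowerID}

Candidate keys of the original relation: {DeviceID, TowerID}, {SIM, TowerID}.
Within {DeviceID, IMEI, SIM, TowerID}: {SIM}⁺ ∩ {DeviceID, IMEI, SIM, TowerID} = {DeviceID, SIM}, not the whole set, so SIM --> DeviceID violates BCNF; decompose into {DeviceID, SIM} and {IMEI, SIM, TowerID}.
{DeviceID, SIM}: every determinant is a superkey — BCNF.
{IMEI, SIM, TowerID}: every determinant is a superkey — BCNF.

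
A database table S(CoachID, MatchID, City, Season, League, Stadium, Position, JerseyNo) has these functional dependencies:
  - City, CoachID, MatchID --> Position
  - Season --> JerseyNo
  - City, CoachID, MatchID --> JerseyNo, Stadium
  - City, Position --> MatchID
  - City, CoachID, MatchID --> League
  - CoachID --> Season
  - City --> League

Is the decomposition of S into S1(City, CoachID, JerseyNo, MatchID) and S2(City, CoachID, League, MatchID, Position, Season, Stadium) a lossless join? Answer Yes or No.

Yes

The shared attributes are {City, CoachID, MatchID} and {City, CoachID, MatchID}⁺ = {City, CoachID, JerseyNo, League, MatchID, Position, Season, Stadium}.
S1 is contained in that closure, so S1 ∩ S2 --> S1 holds and the join is lossless.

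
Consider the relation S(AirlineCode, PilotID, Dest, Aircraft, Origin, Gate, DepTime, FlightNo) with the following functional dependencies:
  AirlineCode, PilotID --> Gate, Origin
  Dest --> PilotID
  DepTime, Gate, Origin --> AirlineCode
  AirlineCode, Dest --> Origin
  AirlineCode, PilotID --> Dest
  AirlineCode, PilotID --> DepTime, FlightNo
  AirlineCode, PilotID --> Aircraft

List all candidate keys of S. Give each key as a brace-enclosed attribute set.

{AirlineCode, Dest} is a candidate key since {AirlineCode, Dest}⁺ = {Aircraft, AirlineCode, DepTime, Dest, FlightNo, Gate, Origin, PilotID} covers every attribute.
{AirlineCode, PilotID} is a candidate key since {AirlineCode, PilotID}⁺ = {Aircraft, AirlineCode, DepTime, Dest, FlightNo, Gate, Origin, PilotID} covers every attribute.
{DepTime, Dest, Gate, Origin} is a candidate key since {DepTime, Dest, Gate, Origin}⁺ = {Aircraft, AirlineCode, DepTime, Dest, FlightNo, Gate, Origin, PilotID} covers every attribute.
{DepTime, Gate, Origin, PilotID} is a candidate key since {DepTime, Gate, Origin, PilotID}⁺ = {Aircraft, AirlineCode, DepTime, Dest, FlightNo, Gate, Origin, PilotID} covers every attribute.
No proper subset of any of these is a key, and no other minimal superkey exists.

{AirlineCode, Dest}, {AirlineCode, PilotID}, {DepTime, Dest, Gate, Origin}, {DepTime, Gate, Origin, PilotID}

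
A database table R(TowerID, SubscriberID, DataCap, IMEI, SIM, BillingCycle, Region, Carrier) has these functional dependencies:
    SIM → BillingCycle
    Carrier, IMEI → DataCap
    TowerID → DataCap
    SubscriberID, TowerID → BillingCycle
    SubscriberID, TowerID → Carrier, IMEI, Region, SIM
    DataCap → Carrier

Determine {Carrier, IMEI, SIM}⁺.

Start with {Carrier, IMEI, SIM}.
SIM → BillingCycle applies; add {BillingCycle} → now {BillingCycle, Carrier, IMEI, SIM}.
Carrier, IMEI → DataCap applies; add {DataCap} → now {BillingCycle, Carrier, DataCap, IMEI, SIM}.
No further FD applies.

{BillingCycle, Carrier, DataCap, IMEI, SIM}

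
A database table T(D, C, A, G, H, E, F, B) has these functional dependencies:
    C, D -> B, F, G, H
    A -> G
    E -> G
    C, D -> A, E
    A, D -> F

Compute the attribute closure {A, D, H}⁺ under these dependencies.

Start with {A, D, H}.
A -> G applies; add {G} → now {A, D, G, H}.
A, D -> F applies; add {F} → now {A, D, F, G, H}.
No further FD applies.

{A, D, F, G, H}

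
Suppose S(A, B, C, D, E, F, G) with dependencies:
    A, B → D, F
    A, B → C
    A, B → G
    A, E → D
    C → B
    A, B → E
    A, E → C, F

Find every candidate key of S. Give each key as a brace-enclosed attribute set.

Attributes never on any right-hand side: {A} — every candidate key must contain it.
{A, B}⁺ = {A, B, C, D, E, F, G} — all of the relation — so {A, B} is a candidate key.
{A, C}⁺ = {A, B, C, D, E, F, G} — all of the relation — so {A, C} is a candidate key.
{A, E}⁺ = {A, B, C, D, E, F, G} — all of the relation — so {A, E} is a candidate key.
Any other superkey properly contains one of these, so there are no further candidate keys.

{A, B}, {A, C}, {A, E}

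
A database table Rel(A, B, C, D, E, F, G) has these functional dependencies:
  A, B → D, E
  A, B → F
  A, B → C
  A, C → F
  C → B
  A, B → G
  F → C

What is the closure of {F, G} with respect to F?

{B, C, F, G}

Start with {F, G}.
F → C applies; add {C} → now {C, F, G}.
C → B applies; add {B} → now {B, C, F, G}.
No further FD applies.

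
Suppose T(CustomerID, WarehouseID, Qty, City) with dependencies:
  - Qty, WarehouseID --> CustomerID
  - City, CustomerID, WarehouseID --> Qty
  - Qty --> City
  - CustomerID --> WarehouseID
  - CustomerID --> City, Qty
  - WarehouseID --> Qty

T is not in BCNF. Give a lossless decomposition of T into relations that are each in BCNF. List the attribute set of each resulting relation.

{City, Qty}; {CustomerID, Qty, WarehouseID}

Candidate keys of the original relation: {CustomerID}, {WarehouseID}.
In {City, CustomerID, Qty, WarehouseID}, {Qty} is not a superkey ({Qty}⁺ restricted to this set is {City, Qty}), so split on Qty --> City into {City, Qty} and {CustomerID, Qty, WarehouseID}.
{City, Qty} is in BCNF.
{CustomerID, Qty, WarehouseID} is in BCNF.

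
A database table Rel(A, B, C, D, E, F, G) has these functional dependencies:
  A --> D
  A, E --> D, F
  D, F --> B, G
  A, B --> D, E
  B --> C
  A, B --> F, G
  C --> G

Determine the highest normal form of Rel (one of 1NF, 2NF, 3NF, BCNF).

Candidate keys: {A, B}, {A, E}, {A, F}. Prime attributes: {A, B, E, F}.
A --> D breaks BCNF: {A}⁺ = {A, D}, so {A} is not a superkey.
A --> D has non-prime {D} on the right and a non-superkey on the left, so 3NF fails.
The proper key subset {A} of {A, B} determines non-prime {D}, so the relation is not even in 2NF.

1NF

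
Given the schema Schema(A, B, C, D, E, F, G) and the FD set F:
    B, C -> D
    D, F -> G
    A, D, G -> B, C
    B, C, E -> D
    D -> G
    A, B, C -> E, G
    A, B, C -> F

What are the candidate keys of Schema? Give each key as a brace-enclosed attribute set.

Attributes never on any right-hand side: {A} — every candidate key must contain it.
{A, D} is a candidate key since {A, D}⁺ = {A, B, C, D, E, F, G} covers every attribute.
{A, B, C} is a candidate key since {A, B, C}⁺ = {A, B, C, D, E, F, G} covers every attribute.
Any other superkey properly contains one of these, so there are no further candidate keys.

{A, B, C}, {A, D}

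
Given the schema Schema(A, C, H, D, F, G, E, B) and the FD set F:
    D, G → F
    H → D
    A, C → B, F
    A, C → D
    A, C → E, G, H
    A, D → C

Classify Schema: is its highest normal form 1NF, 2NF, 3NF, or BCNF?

Candidate keys: {A, C}, {A, D}, {A, H}. Prime attributes: {A, C, D, H}.
For D, G → F we have {D, G}⁺ = {D, F, G}; {D, G} is not a superkey, so BCNF fails.
Because {F} is non-prime and the left side of D, G → F is not a superkey, the relation is not in 3NF.
No non-prime attribute depends on a proper subset of any candidate key, so 2NF holds.

2NF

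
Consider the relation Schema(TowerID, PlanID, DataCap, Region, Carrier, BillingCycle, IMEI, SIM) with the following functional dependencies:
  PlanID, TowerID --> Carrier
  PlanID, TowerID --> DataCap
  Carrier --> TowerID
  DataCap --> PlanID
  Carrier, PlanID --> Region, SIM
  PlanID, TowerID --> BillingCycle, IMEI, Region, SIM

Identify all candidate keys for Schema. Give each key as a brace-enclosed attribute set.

{Carrier, DataCap}⁺ = {BillingCycle, Carrier, DataCap, IMEI, PlanID, Region, SIM, TowerID} — all of the relation — so {Carrier, DataCap} is a candidate key.
{Carrier, PlanID}⁺ = {BillingCycle, Carrier, DataCap, IMEI, PlanID, Region, SIM, TowerID} — all of the relation — so {Carrier, PlanID} is a candidate key.
{DataCap, TowerID}⁺ = {BillingCycle, Carrier, DataCap, IMEI, PlanID, Region, SIM, TowerID} — all of the relation — so {DataCap, TowerID} is a candidate key.
{PlanID, TowerID}⁺ = {BillingCycle, Carrier, DataCap, IMEI, PlanID, Region, SIM, TowerID} — all of the relation — so {PlanID, TowerID} is a candidate key.
These are minimal and exhaustive — every other superkey contains one of them.

{Carrier, DataCap}, {Carrier, PlanID}, {DataCap, TowerID}, {PlanID, TowerID}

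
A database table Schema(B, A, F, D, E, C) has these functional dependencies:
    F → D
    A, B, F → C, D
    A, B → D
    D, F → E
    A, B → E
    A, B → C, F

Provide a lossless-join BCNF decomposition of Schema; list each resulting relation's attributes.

Candidate key of the original relation: {A, B}.
{A, B, C, D, E, F}: {F} determines {D, E, F} here but is not a superkey — split on F → D, E, giving {D, E, F} and {A, B, C, F}.
{D, E, F}: every determinant is a superkey — BCNF.
{A, B, C, F}: every determinant is a superkey — BCNF.

{A, B, C, F}; {D, E, F}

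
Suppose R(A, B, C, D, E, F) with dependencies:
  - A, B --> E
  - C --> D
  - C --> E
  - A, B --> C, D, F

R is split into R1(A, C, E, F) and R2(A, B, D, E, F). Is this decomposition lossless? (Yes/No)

No

R1 ∩ R2 = {A, E, F}; its closure under F is {A, E, F}.
Neither R1 nor R2 is contained in that closure, so the decomposition is lossy.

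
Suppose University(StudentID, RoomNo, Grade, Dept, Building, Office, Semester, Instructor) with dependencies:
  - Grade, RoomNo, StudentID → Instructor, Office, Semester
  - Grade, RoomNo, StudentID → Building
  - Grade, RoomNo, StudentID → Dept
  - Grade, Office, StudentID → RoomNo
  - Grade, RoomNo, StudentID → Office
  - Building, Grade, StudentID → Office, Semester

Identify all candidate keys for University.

Attributes never on any right-hand side: {Grade, StudentID} — every candidate key must contain all of them.
{Building, Grade, StudentID}⁺ = {Building, Dept, Grade, Instructor, Office, RoomNo, Semester, StudentID} — all of the relation — so {Building, Grade, StudentID} is a candidate key.
{Grade, Office, StudentID}⁺ = {Building, Dept, Grade, Instructor, Office, RoomNo, Semester, StudentID} — all of the relation — so {Grade, Office, StudentID} is a candidate key.
{Grade, RoomNo, StudentID}⁺ = {Building, Dept, Grade, Instructor, Office, RoomNo, Semester, StudentID} — all of the relation — so {Grade, RoomNo, StudentID} is a candidate key.
Any other superkey properly contains one of these, so there are no further candidate keys.

{Building, Grade, StudentID}, {Grade, Office, StudentID}, {Grade, RoomNo, StudentID}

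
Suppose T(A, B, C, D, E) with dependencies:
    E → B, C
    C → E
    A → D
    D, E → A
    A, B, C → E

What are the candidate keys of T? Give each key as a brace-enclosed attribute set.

{A, C}⁺ = {A, B, C, D, E}, which is every attribute, so {A, C} is a candidate key.
{A, E}⁺ = {A, B, C, D, E}, which is every attribute, so {A, E} is a candidate key.
{C, D}⁺ = {A, B, C, D, E}, which is every attribute, so {C, D} is a candidate key.
{D, E}⁺ = {A, B, C, D, E}, which is every attribute, so {D, E} is a candidate key.
Any other superkey properly contains one of these, so there are no further candidate keys.

{A, C}, {A, E}, {C, D}, {D, E}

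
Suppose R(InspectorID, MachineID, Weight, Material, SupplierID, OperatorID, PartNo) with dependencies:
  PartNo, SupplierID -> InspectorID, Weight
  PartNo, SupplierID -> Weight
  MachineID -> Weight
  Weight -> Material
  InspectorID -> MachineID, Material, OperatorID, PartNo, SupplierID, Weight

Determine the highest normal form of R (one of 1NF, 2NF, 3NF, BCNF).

Candidate keys: {InspectorID}, {PartNo, SupplierID}. Prime attributes: {InspectorID, PartNo, SupplierID}.
MachineID -> Weight breaks BCNF: {MachineID}⁺ = {MachineID, Material, Weight}, so {MachineID} is not a superkey.
MachineID -> Weight has non-prime {Weight} on the right and a non-superkey on the left, so 3NF fails.
No proper subset of a key has a non-prime attribute in its closure, so there is no partial dependency; 2NF holds.

2NF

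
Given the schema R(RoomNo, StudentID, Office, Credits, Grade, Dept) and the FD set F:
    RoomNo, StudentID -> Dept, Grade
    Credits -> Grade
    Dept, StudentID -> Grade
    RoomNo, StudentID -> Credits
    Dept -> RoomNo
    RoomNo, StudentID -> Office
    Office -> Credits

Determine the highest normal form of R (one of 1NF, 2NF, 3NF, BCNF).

Candidate keys: {Dept, StudentID}, {RoomNo, StudentID}. Prime attributes: {Dept, RoomNo, StudentID}.
Credits -> Grade: {Credits}⁺ = {Credits, Grade}, which is not all of the attributes, so the left side is not a superkey — BCNF is violated.
Credits -> Grade has non-prime {Grade} on the right and a non-superkey on the left, so 3NF fails.
No non-prime attribute depends on a proper subset of any candidate key, so 2NF holds.

2NF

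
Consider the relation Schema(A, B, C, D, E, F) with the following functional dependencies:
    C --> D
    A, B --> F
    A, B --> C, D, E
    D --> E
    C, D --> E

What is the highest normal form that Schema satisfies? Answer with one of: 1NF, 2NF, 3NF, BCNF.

Candidate key: {A, B}. Prime attributes: {A, B}.
C --> D breaks BCNF: {C}⁺ = {C, D, E}, so {C} is not a superkey.
Because {D} is non-prime and the left side of C --> D is not a superkey, the relation is not in 3NF.
No non-prime attribute depends on a proper subset of any candidate key, so 2NF holds.

2NF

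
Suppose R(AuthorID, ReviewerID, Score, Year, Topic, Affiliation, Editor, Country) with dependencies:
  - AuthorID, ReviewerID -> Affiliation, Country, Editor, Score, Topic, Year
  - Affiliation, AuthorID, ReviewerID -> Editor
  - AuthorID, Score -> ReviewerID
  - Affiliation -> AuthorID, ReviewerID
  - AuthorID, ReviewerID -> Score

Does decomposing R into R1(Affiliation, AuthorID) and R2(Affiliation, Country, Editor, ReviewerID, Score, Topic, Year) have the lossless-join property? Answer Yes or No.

R1 ∩ R2 = {Affiliation}; its closure under F is {Affiliation, AuthorID, Country, Editor, ReviewerID, Score, Topic, Year}.
R1 is contained in that closure, so R1 ∩ R2 -> R1 holds and the join is lossless.

Yes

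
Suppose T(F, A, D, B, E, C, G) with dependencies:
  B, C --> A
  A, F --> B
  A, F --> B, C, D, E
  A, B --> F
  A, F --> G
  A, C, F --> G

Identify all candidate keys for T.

{A, B}, {A, F}, {B, C}

{A, B}⁺ = {A, B, C, D, E, F, G} — all of the relation — so {A, B} is a candidate key.
{A, F}⁺ = {A, B, C, D, E, F, G} — all of the relation — so {A, F} is a candidate key.
{B, C}⁺ = {A, B, C, D, E, F, G} — all of the relation — so {B, C} is a candidate key.
These are minimal and exhaustive — every other superkey contains one of them.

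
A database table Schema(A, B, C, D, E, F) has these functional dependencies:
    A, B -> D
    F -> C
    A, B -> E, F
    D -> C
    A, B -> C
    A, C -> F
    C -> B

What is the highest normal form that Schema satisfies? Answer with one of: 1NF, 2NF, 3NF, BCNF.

3NF

Candidate keys: {A, B}, {A, C}, {A, D}, {A, F}. Prime attributes: {A, B, C, D, F}.
F -> C: {F}⁺ = {B, C, F}, which is not all of the attributes, so the left side is not a superkey — BCNF is violated.
Since {C} ⊆ prime attributes and every other non-superkey FD also has a prime right side, the schema is in 3NF.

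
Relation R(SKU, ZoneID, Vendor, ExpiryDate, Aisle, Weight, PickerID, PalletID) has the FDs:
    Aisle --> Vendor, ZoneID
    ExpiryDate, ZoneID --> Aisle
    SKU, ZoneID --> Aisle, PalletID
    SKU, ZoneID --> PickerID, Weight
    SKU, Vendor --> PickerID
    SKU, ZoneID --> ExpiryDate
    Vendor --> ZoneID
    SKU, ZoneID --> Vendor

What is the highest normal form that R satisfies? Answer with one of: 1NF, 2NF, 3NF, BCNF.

Candidate keys: {Aisle, SKU}, {SKU, Vendor}, {SKU, ZoneID}. Prime attributes: {Aisle, SKU, Vendor, ZoneID}.
For Aisle --> Vendor, ZoneID we have {Aisle}⁺ = {Aisle, Vendor, ZoneID}; {Aisle} is not a superkey, so BCNF fails.
Its right-hand attributes {Vendor, ZoneID} are all prime, as are those of every other non-superkey FD — the relation is in 3NF.

3NF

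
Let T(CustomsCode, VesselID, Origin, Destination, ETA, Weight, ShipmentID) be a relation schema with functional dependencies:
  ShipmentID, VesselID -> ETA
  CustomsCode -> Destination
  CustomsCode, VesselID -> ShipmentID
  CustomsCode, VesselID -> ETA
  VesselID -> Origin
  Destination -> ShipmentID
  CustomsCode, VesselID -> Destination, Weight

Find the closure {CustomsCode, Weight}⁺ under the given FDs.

Start with {CustomsCode, Weight}.
CustomsCode -> Destination applies; add {Destination} → now {CustomsCode, Destination, Weight}.
Destination -> ShipmentID applies; add {ShipmentID} → now {CustomsCode, Destination, ShipmentID, Weight}.
No further FD applies.

{CustomsCode, Destination, ShipmentID, Weight}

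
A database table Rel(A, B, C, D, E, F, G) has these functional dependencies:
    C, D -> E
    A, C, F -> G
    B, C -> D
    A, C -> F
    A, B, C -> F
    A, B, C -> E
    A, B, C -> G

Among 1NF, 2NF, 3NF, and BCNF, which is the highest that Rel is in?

Candidate key: {A, B, C}. Prime attributes: {A, B, C}.
C, D -> E breaks BCNF: {C, D}⁺ = {C, D, E}, so {C, D} is not a superkey.
Because {E} is non-prime and the left side of C, D -> E is not a superkey, the relation is not in 3NF.
Since {A, C} ⊂ {A, B, C} and {A, C}⁺ ⊇ {F, G} with {F, G} non-prime, there is a partial dependency; 2NF fails.

1NF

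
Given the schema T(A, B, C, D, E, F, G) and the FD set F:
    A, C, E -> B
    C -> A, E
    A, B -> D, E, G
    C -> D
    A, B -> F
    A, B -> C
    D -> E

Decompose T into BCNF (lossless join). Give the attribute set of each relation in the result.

{A, B, C, D, F, G}; {D, E}

Candidate keys of the original relation: {A, B}, {C}.
Within {A, B, C, D, E, F, G}: {D}⁺ ∩ {A, B, C, D, E, F, G} = {D, E}, not the whole set, so D -> E violates BCNF; decompose into {D, E} and {A, B, C, D, F, G}.
{D, E} has no BCNF violation.
{A, B, C, D, F, G} has no BCNF violation.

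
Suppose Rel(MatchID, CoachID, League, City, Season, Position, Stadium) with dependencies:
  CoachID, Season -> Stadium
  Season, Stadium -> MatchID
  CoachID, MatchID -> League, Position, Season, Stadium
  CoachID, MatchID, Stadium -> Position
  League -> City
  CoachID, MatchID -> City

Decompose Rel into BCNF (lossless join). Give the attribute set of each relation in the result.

{City, League}; {CoachID, League, Position, Season, Stadium}; {MatchID, Season, Stadium}

Candidate keys of the original relation: {CoachID, MatchID}, {CoachID, Season}.
Within {City, CoachID, League, MatchID, Position, Season, Stadium}: {Season, Stadium}⁺ ∩ {City, CoachID, League, MatchID, Position, Season, Stadium} = {MatchID, Season, Stadium}, not the whole set, so Season, Stadium -> MatchID violates BCNF; decompose into {MatchID, Season, Stadium} and {City, CoachID, League, Position, Season, Stadium}.
{MatchID, Season, Stadium} is in BCNF.
Within {City, CoachID, League, Position, Season, Stadium}: {League}⁺ ∩ {City, CoachID, League, Position, Season, Stadium} = {City, League}, not the whole set, so League -> City violates BCNF; decompose into {City, League} and {CoachID, League, Position, Season, Stadium}.
{City, League} is in BCNF.
{CoachID, League, Position, Season, Stadium} is in BCNF.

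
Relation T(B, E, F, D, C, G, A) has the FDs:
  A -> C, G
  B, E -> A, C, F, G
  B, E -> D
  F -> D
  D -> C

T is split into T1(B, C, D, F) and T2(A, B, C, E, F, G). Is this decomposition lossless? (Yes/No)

Common attributes: {B, C, F}; their closure is {B, C, D, F}.
This includes all of T1, so the common attributes are a superkey of T1 — the join is lossless.

Yes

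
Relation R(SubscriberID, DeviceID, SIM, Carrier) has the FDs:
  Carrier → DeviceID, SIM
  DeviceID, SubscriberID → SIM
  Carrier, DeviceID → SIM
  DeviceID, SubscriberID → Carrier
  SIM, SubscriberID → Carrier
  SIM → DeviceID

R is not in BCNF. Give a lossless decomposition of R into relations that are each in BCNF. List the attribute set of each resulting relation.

Candidate keys of the original relation: {Carrier, SubscriberID}, {DeviceID, SubscriberID}, {SIM, SubscriberID}.
Within {Carrier, DeviceID, SIM, SubscriberID}: {Carrier}⁺ ∩ {Carrier, DeviceID, SIM, SubscriberID} = {Carrier, DeviceID, SIM}, not the whole set, so Carrier → DeviceID, SIM violates BCNF; decompose into {Carrier, DeviceID, SIM} and {Carrier, SubscriberID}.
Within {Carrier, DeviceID, SIM}: {SIM}⁺ ∩ {Carrier, DeviceID, SIM} = {DeviceID, SIM}, not the whole set, so SIM → DeviceID violates BCNF; decompose into {DeviceID, SIM} and {Carrier, SIM}.
{DeviceID, SIM} has no BCNF violation.
{Carrier, SIM} has no BCNF violation.
{Carrier, SubscriberID} has no BCNF violation.

{Carrier, SIM}; {Carrier, SubscriberID}; {DeviceID, SIM}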